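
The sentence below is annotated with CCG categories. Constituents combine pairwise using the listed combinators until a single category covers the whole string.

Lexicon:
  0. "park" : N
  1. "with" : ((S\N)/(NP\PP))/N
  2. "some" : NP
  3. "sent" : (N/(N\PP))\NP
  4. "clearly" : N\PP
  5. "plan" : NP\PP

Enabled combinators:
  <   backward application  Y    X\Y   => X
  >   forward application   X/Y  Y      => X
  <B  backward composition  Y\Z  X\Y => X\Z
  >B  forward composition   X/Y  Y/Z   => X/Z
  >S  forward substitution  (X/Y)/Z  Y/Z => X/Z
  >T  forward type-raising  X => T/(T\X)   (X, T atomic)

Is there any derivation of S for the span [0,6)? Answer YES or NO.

[0,6] S   <
  [0,1] "park" : N
  [1,6] S\N   >
    [1,5] (S\N)/(NP\PP)   >
      [1,2] "with" : ((S\N)/(NP\PP))/N
      [2,5] N   >
        [2,4] N/(N\PP)   <
          [2,3] "some" : NP
          [3,4] "sent" : (N/(N\PP))\NP
        [4,5] "clearly" : N\PP
    [5,6] "plan" : NP\PP

YES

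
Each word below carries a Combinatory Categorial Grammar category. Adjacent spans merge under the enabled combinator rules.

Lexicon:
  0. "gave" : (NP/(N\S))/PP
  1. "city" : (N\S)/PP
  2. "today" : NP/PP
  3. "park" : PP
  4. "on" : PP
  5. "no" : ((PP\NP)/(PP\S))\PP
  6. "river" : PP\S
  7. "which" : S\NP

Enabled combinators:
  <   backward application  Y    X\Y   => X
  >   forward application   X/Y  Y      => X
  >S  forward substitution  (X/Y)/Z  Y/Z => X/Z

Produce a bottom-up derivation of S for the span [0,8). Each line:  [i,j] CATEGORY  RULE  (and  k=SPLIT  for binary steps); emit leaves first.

[0,1] (NP/(N\S))/PP  lex  "gave"
[1,2] (N\S)/PP  lex  "city"
[0,2] NP/PP  >S  k=1
[2,3] NP/PP  lex  "today"
[3,4] PP  lex  "park"
[2,4] NP  >  k=3
[4,5] PP  lex  "on"
[5,6] ((PP\NP)/(PP\S))\PP  lex  "no"
[4,6] (PP\NP)/(PP\S)  <  k=5
[6,7] PP\S  lex  "river"
[4,7] PP\NP  >  k=6
[2,7] PP  <  k=4
[0,7] NP  >  k=2
[7,8] S\NP  lex  "which"
[0,8] S  <  k=7

[0,8] S   <
  [0,7] NP   >
    [0,2] NP/PP   >S
      [0,1] "gave" : (NP/(N\S))/PP
      [1,2] "city" : (N\S)/PP
    [2,7] PP   <
      [2,4] NP   >
        [2,3] "today" : NP/PP
        [3,4] "park" : PP
      [4,7] PP\NP   >
        [4,6] (PP\NP)/(PP\S)   <
          [4,5] "on" : PP
          [5,6] "no" : ((PP\NP)/(PP\S))\PP
        [6,7] "river" : PP\S
  [7,8] "which" : S\NP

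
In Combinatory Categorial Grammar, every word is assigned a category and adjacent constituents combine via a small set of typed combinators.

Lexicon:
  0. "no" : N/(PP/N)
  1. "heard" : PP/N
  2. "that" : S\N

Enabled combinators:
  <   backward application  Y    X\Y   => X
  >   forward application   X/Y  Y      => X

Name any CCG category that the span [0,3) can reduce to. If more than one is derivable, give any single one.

S

[0,3] S   <
  [0,2] N   >
    [0,1] "no" : N/(PP/N)
    [1,2] "heard" : PP/N
  [2,3] "that" : S\N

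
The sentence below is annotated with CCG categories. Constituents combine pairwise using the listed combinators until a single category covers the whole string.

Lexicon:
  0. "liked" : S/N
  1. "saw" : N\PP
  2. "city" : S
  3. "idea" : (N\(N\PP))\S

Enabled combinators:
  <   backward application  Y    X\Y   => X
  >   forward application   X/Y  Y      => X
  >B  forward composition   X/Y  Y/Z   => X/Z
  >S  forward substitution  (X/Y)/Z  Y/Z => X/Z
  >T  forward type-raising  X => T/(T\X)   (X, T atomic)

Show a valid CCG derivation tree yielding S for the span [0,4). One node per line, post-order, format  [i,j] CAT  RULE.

[0,4] S   >
  [0,1] "liked" : S/N
  [1,4] N   <
    [1,2] "saw" : N\PP
    [2,4] N\(N\PP)   <
      [2,3] "city" : S
      [3,4] "idea" : (N\(N\PP))\S

[0,1] S/N  lex  "liked"
[1,2] N\PP  lex  "saw"
[2,3] S  lex  "city"
[3,4] (N\(N\PP))\S  lex  "idea"
[2,4] N\(N\PP)  <  k=3
[1,4] N  <  k=2
[0,4] S  >  k=1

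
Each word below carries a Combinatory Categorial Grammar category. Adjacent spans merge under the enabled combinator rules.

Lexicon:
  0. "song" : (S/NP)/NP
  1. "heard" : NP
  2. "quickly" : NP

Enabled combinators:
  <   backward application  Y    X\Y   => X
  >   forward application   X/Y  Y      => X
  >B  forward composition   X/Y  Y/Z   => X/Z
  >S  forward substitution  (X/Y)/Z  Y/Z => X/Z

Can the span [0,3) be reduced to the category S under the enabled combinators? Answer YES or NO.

[0,3] S   >
  [0,2] S/NP   >
    [0,1] "song" : (S/NP)/NP
    [1,2] "heard" : NP
  [2,3] "quickly" : NP

YES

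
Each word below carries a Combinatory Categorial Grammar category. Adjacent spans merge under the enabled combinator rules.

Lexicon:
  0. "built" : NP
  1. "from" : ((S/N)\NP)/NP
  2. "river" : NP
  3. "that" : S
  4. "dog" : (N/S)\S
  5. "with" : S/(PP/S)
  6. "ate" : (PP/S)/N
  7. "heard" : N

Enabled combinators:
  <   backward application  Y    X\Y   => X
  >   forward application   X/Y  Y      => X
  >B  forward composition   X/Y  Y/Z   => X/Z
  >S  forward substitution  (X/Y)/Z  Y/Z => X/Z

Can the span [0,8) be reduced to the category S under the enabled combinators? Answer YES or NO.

[0,8] S   >
  [0,3] S/N   <
    [0,1] "built" : NP
    [1,3] (S/N)\NP   >
      [1,2] "from" : ((S/N)\NP)/NP
      [2,3] "river" : NP
  [3,8] N   >
    [3,5] N/S   <
      [3,4] "that" : S
      [4,5] "dog" : (N/S)\S
    [5,8] S   >
      [5,7] S/N   >B
        [5,6] "with" : S/(PP/S)
        [6,7] "ate" : (PP/S)/N
      [7,8] "heard" : N

YES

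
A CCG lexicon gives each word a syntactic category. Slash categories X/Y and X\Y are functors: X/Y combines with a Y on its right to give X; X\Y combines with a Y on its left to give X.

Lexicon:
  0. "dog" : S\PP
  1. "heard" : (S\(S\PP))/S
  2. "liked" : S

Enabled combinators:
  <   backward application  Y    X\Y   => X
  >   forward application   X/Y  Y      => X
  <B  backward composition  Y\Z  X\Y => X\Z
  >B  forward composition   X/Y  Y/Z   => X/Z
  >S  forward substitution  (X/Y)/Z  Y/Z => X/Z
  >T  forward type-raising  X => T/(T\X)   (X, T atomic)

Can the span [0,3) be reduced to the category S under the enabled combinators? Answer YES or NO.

YES

[0,3] S   <
  [0,1] "dog" : S\PP
  [1,3] S\(S\PP)   >
    [1,2] "heard" : (S\(S\PP))/S
    [2,3] "liked" : S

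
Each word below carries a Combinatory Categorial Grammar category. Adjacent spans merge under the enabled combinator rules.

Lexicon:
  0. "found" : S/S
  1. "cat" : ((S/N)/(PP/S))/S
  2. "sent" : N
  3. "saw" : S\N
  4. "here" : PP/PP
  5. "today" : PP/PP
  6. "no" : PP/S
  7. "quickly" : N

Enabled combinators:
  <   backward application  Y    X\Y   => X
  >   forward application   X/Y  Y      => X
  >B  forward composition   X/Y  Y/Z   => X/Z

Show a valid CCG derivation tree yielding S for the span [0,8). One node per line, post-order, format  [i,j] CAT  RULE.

[0,1] S/S  lex  "found"
[1,2] ((S/N)/(PP/S))/S  lex  "cat"
[2,3] N  lex  "sent"
[3,4] S\N  lex  "saw"
[2,4] S  <  k=3
[1,4] (S/N)/(PP/S)  >  k=2
[4,5] PP/PP  lex  "here"
[5,6] PP/PP  lex  "today"
[6,7] PP/S  lex  "no"
[5,7] PP/S  >B  k=6
[4,7] PP/S  >B  k=5
[1,7] S/N  >  k=4
[0,7] S/N  >B  k=1
[7,8] N  lex  "quickly"
[0,8] S  >  k=7

[0,8] S   >
  [0,7] S/N   >B
    [0,1] "found" : S/S
    [1,7] S/N   >
      [1,4] (S/N)/(PP/S)   >
        [1,2] "cat" : ((S/N)/(PP/S))/S
        [2,4] S   <
          [2,3] "sent" : N
          [3,4] "saw" : S\N
      [4,7] PP/S   >B
        [4,5] "here" : PP/PP
        [5,7] PP/S   >B
          [5,6] "today" : PP/PP
          [6,7] "no" : PP/S
  [7,8] "quickly" : N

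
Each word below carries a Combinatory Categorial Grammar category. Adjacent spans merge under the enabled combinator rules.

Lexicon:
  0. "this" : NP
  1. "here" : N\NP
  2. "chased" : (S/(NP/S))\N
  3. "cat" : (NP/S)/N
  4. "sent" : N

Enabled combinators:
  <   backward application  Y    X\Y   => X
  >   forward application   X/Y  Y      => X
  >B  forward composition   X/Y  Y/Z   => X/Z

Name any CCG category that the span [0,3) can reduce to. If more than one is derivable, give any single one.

[0,5] S   >
  [0,3] S/(NP/S)   <
    [0,2] N   <
      [0,1] "this" : NP
      [1,2] "here" : N\NP
    [2,3] "chased" : (S/(NP/S))\N
  [3,5] NP/S   >
    [3,4] "cat" : (NP/S)/N
    [4,5] "sent" : N

S/(NP/S)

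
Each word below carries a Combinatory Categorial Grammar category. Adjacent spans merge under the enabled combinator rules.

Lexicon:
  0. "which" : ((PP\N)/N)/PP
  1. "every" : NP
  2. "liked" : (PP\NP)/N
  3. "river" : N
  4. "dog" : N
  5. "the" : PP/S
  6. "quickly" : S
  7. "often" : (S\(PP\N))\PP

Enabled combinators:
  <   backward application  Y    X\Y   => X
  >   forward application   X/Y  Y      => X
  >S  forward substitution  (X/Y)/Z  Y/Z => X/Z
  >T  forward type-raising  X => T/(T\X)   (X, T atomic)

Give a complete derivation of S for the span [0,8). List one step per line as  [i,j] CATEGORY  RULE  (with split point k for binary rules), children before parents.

[0,1] ((PP\N)/N)/PP  lex  "which"
[1,2] NP  lex  "every"
[2,3] (PP\NP)/N  lex  "liked"
[3,4] N  lex  "river"
[2,4] PP\NP  >  k=3
[1,4] PP  <  k=2
[0,4] (PP\N)/N  >  k=1
[4,5] N  lex  "dog"
[0,5] PP\N  >  k=4
[5,6] PP/S  lex  "the"
[6,7] S  lex  "quickly"
[5,7] PP  >  k=6
[7,8] (S\(PP\N))\PP  lex  "often"
[5,8] S\(PP\N)  <  k=7
[0,8] S  <  k=5

[0,8] S   <
  [0,5] PP\N   >
    [0,4] (PP\N)/N   >
      [0,1] "which" : ((PP\N)/N)/PP
      [1,4] PP   <
        [1,2] "every" : NP
        [2,4] PP\NP   >
          [2,3] "liked" : (PP\NP)/N
          [3,4] "river" : N
    [4,5] "dog" : N
  [5,8] S\(PP\N)   <
    [5,7] PP   >
      [5,6] "the" : PP/S
      [6,7] "quickly" : S
    [7,8] "often" : (S\(PP\N))\PP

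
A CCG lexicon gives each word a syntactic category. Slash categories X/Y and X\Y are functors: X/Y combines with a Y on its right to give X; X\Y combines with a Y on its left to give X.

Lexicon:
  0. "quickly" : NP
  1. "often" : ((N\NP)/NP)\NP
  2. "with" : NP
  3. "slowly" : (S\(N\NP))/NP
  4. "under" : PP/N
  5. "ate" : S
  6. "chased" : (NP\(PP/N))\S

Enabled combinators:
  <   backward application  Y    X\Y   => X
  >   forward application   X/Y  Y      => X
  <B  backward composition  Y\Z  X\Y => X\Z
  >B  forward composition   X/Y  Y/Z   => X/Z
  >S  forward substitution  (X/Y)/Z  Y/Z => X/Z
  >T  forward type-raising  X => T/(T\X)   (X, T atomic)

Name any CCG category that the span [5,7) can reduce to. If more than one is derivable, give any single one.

[0,7] S   <
  [0,3] N\NP   >
    [0,2] (N\NP)/NP   <
      [0,1] "quickly" : NP
      [1,2] "often" : ((N\NP)/NP)\NP
    [2,3] "with" : NP
  [3,7] S\(N\NP)   >
    [3,4] "slowly" : (S\(N\NP))/NP
    [4,7] NP   <
      [4,5] "under" : PP/N
      [5,7] NP\(PP/N)   <
        [5,6] "ate" : S
        [6,7] "chased" : (NP\(PP/N))\S

NP\(PP/N)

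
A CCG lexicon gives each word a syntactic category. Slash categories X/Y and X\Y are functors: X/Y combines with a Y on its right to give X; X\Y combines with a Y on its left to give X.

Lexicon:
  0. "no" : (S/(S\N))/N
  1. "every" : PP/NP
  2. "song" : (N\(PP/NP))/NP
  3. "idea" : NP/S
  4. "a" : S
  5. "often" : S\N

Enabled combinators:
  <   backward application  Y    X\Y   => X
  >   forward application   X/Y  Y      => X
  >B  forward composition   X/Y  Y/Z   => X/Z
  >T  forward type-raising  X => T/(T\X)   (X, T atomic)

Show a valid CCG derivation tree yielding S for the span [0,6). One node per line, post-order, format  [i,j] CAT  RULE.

[0,6] S   >
  [0,5] S/(S\N)   >
    [0,1] "no" : (S/(S\N))/N
    [1,5] N   <
      [1,2] "every" : PP/NP
      [2,5] N\(PP/NP)   >
        [2,3] "song" : (N\(PP/NP))/NP
        [3,5] NP   >
          [3,4] "idea" : NP/S
          [4,5] "a" : S
  [5,6] "often" : S\N

[0,1] (S/(S\N))/N  lex  "no"
[1,2] PP/NP  lex  "every"
[2,3] (N\(PP/NP))/NP  lex  "song"
[3,4] NP/S  lex  "idea"
[4,5] S  lex  "a"
[3,5] NP  >  k=4
[2,5] N\(PP/NP)  >  k=3
[1,5] N  <  k=2
[0,5] S/(S\N)  >  k=1
[5,6] S\N  lex  "often"
[0,6] S  >  k=5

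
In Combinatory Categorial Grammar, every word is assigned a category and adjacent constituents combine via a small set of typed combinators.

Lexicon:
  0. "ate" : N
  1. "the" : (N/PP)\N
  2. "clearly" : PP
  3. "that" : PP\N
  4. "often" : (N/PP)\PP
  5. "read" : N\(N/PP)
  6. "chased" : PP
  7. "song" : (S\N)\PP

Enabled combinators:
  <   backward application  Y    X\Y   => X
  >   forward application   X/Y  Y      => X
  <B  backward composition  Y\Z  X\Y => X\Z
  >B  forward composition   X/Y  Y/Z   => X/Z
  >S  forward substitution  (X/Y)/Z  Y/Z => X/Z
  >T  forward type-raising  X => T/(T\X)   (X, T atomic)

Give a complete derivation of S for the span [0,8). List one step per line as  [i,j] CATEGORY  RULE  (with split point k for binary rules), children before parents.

[0,1] N  lex  "ate"
[1,2] (N/PP)\N  lex  "the"
[0,2] N/PP  <  k=1
[2,3] PP  lex  "clearly"
[0,3] N  >  k=2
[3,4] PP\N  lex  "that"
[4,5] (N/PP)\PP  lex  "often"
[5,6] N\(N/PP)  lex  "read"
[4,6] N\PP  <B  k=5
[3,6] N\N  <B  k=4
[6,7] PP  lex  "chased"
[7,8] (S\N)\PP  lex  "song"
[6,8] S\N  <  k=7
[3,8] S\N  <B  k=6
[0,8] S  <  k=3

[0,8] S   <
  [0,3] N   >
    [0,2] N/PP   <
      [0,1] "ate" : N
      [1,2] "the" : (N/PP)\N
    [2,3] "clearly" : PP
  [3,8] S\N   <B
    [3,6] N\N   <B
      [3,4] "that" : PP\N
      [4,6] N\PP   <B
        [4,5] "often" : (N/PP)\PP
        [5,6] "read" : N\(N/PP)
    [6,8] S\N   <
      [6,7] "chased" : PP
      [7,8] "song" : (S\N)\PP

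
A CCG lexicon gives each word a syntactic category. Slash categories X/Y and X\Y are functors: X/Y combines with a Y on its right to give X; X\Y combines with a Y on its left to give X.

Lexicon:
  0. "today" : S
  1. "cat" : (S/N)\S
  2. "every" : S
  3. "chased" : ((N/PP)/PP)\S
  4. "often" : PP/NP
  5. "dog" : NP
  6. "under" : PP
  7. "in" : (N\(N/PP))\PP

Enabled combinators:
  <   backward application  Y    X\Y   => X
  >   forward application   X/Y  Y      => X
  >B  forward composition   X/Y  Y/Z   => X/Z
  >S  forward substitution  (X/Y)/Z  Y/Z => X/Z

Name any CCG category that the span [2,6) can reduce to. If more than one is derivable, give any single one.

[0,8] S   >
  [0,2] S/N   <
    [0,1] "today" : S
    [1,2] "cat" : (S/N)\S
  [2,8] N   <
    [2,6] N/PP   >
      [2,4] (N/PP)/PP   <
        [2,3] "every" : S
        [3,4] "chased" : ((N/PP)/PP)\S
      [4,6] PP   >
        [4,5] "often" : PP/NP
        [5,6] "dog" : NP
    [6,8] N\(N/PP)   <
      [6,7] "under" : PP
      [7,8] "in" : (N\(N/PP))\PP

N/PP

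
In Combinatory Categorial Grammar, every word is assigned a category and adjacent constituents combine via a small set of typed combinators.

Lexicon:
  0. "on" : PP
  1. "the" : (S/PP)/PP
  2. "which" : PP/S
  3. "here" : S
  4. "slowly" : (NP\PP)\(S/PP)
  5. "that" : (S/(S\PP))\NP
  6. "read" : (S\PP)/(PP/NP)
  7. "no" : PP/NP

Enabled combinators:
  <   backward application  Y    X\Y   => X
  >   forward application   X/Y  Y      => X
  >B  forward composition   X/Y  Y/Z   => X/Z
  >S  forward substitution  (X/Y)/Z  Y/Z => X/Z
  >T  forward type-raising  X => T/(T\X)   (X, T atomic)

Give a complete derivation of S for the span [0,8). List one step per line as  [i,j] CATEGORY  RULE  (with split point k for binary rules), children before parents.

[0,1] PP  lex  "on"
[0,1] NP/(NP\PP)  >T
[1,2] (S/PP)/PP  lex  "the"
[2,3] PP/S  lex  "which"
[3,4] S  lex  "here"
[2,4] PP  >  k=3
[1,4] S/PP  >  k=2
[4,5] (NP\PP)\(S/PP)  lex  "slowly"
[1,5] NP\PP  <  k=4
[0,5] NP  >  k=1
[5,6] (S/(S\PP))\NP  lex  "that"
[0,6] S/(S\PP)  <  k=5
[6,7] (S\PP)/(PP/NP)  lex  "read"
[7,8] PP/NP  lex  "no"
[6,8] S\PP  >  k=7
[0,8] S  >  k=6

[0,8] S   >
  [0,6] S/(S\PP)   <
    [0,5] NP   >
      [0,1] NP/(NP\PP)   >T
        [0,1] "on" : PP
      [1,5] NP\PP   <
        [1,4] S/PP   >
          [1,2] "the" : (S/PP)/PP
          [2,4] PP   >
            [2,3] "which" : PP/S
            [3,4] "here" : S
        [4,5] "slowly" : (NP\PP)\(S/PP)
    [5,6] "that" : (S/(S\PP))\NP
  [6,8] S\PP   >
    [6,7] "read" : (S\PP)/(PP/NP)
    [7,8] "no" : PP/NP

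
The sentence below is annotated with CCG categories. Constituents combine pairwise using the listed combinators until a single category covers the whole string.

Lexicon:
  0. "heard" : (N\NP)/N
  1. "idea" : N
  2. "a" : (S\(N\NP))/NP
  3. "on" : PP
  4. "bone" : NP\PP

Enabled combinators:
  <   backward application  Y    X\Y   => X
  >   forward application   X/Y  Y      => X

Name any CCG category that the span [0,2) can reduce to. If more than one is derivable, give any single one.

N\NP

[0,5] S   <
  [0,2] N\NP   >
    [0,1] "heard" : (N\NP)/N
    [1,2] "idea" : N
  [2,5] S\(N\NP)   >
    [2,3] "a" : (S\(N\NP))/NP
    [3,5] NP   <
      [3,4] "on" : PP
      [4,5] "bone" : NP\PP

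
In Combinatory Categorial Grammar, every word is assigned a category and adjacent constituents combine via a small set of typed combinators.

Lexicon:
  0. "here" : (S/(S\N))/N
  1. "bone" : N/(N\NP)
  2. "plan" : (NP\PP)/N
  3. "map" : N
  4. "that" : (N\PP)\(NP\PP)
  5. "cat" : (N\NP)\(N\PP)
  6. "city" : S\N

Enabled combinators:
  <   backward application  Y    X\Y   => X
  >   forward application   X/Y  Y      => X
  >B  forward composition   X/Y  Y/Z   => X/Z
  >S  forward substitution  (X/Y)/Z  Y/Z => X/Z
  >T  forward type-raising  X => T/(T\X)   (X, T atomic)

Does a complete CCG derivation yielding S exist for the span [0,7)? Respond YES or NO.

[0,7] S   >
  [0,6] S/(S\N)   >
    [0,1] "here" : (S/(S\N))/N
    [1,6] N   >
      [1,2] "bone" : N/(N\NP)
      [2,6] N\NP   <
        [2,5] N\PP   <
          [2,4] NP\PP   >
            [2,3] "plan" : (NP\PP)/N
            [3,4] "map" : N
          [4,5] "that" : (N\PP)\(NP\PP)
        [5,6] "cat" : (N\NP)\(N\PP)
  [6,7] "city" : S\N

YES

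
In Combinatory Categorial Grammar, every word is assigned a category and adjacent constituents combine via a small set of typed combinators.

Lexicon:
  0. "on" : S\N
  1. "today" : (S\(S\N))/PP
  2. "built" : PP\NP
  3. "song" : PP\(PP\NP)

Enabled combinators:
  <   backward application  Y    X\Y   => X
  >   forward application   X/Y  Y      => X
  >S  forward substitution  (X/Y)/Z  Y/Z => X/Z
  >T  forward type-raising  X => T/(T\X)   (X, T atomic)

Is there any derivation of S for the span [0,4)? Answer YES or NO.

[0,4] S   <
  [0,1] "on" : S\N
  [1,4] S\(S\N)   >
    [1,2] "today" : (S\(S\N))/PP
    [2,4] PP   <
      [2,3] "built" : PP\NP
      [3,4] "song" : PP\(PP\NP)

YES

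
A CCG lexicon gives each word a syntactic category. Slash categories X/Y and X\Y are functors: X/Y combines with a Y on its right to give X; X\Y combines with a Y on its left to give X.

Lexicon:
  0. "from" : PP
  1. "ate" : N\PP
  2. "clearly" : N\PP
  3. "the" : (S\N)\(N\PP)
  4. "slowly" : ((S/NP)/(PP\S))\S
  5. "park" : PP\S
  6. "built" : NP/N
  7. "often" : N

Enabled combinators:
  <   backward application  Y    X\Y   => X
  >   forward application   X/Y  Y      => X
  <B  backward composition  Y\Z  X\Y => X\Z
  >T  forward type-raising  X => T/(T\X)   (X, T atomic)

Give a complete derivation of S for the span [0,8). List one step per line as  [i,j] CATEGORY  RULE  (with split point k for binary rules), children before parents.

[0,8] S   >
  [0,6] S/NP   >
    [0,5] (S/NP)/(PP\S)   <
      [0,4] S   <
        [0,2] N   <
          [0,1] "from" : PP
          [1,2] "ate" : N\PP
        [2,4] S\N   <
          [2,3] "clearly" : N\PP
          [3,4] "the" : (S\N)\(N\PP)
      [4,5] "slowly" : ((S/NP)/(PP\S))\S
    [5,6] "park" : PP\S
  [6,8] NP   >
    [6,7] "built" : NP/N
    [7,8] "often" : N

[0,1] PP  lex  "from"
[1,2] N\PP  lex  "ate"
[0,2] N  <  k=1
[2,3] N\PP  lex  "clearly"
[3,4] (S\N)\(N\PP)  lex  "the"
[2,4] S\N  <  k=3
[0,4] S  <  k=2
[4,5] ((S/NP)/(PP\S))\S  lex  "slowly"
[0,5] (S/NP)/(PP\S)  <  k=4
[5,6] PP\S  lex  "park"
[0,6] S/NP  >  k=5
[6,7] NP/N  lex  "built"
[7,8] N  lex  "often"
[6,8] NP  >  k=7
[0,8] S  >  k=6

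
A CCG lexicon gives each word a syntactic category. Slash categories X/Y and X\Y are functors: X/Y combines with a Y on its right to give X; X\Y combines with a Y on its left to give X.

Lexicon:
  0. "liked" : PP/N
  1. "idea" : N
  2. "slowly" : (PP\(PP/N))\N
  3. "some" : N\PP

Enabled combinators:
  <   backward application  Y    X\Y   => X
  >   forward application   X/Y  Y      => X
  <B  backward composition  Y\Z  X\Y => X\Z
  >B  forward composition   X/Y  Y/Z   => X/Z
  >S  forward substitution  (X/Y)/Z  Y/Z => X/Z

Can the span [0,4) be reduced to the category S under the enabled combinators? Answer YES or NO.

NO

PP/N N (PP\(PP/N))\N N\PP
CKY chart[0,4] = {N}; S ∉ chart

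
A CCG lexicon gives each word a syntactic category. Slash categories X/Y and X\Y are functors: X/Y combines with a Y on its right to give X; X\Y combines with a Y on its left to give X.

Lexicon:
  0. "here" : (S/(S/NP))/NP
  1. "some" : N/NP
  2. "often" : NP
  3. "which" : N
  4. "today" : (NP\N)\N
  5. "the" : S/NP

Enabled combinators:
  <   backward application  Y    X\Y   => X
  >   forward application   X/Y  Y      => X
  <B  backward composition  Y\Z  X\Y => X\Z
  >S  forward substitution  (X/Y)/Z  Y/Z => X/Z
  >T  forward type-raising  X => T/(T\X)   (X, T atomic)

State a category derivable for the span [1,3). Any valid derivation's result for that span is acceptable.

N

[0,6] S   >
  [0,5] S/(S/NP)   >
    [0,1] "here" : (S/(S/NP))/NP
    [1,5] NP   <
      [1,3] N   >
        [1,2] "some" : N/NP
        [2,3] "often" : NP
      [3,5] NP\N   <
        [3,4] "which" : N
        [4,5] "today" : (NP\N)\N
  [5,6] "the" : S/NP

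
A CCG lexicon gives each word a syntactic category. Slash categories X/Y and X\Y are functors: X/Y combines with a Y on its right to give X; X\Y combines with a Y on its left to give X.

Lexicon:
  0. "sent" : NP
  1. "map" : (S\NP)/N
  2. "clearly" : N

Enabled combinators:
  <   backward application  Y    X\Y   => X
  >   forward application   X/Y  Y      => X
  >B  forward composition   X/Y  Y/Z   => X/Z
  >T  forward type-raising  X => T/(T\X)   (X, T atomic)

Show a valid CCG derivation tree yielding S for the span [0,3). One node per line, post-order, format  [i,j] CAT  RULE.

[0,3] S   <
  [0,1] "sent" : NP
  [1,3] S\NP   >
    [1,2] "map" : (S\NP)/N
    [2,3] "clearly" : N

[0,1] NP  lex  "sent"
[1,2] (S\NP)/N  lex  "map"
[2,3] N  lex  "clearly"
[1,3] S\NP  >  k=2
[0,3] S  <  k=1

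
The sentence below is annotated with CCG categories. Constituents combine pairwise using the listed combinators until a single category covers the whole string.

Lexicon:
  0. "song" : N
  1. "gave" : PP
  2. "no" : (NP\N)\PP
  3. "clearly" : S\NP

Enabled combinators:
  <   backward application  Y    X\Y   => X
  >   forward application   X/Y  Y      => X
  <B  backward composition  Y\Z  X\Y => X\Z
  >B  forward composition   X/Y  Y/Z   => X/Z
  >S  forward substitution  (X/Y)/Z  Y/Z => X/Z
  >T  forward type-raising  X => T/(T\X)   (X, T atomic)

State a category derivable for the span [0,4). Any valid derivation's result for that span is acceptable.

[0,4] S   <
  [0,3] NP   <
    [0,1] "song" : N
    [1,3] NP\N   <
      [1,2] "gave" : PP
      [2,3] "no" : (NP\N)\PP
  [3,4] "clearly" : S\NP

S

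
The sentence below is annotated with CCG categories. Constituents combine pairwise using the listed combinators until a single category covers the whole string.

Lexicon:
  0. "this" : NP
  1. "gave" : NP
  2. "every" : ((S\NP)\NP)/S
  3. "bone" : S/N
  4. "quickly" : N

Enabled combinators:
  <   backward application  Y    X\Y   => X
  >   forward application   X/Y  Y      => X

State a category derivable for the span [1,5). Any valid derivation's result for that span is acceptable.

[0,5] S   <
  [0,1] "this" : NP
  [1,5] S\NP   <
    [1,2] "gave" : NP
    [2,5] (S\NP)\NP   >
      [2,3] "every" : ((S\NP)\NP)/S
      [3,5] S   >
        [3,4] "bone" : S/N
        [4,5] "quickly" : N

S\NP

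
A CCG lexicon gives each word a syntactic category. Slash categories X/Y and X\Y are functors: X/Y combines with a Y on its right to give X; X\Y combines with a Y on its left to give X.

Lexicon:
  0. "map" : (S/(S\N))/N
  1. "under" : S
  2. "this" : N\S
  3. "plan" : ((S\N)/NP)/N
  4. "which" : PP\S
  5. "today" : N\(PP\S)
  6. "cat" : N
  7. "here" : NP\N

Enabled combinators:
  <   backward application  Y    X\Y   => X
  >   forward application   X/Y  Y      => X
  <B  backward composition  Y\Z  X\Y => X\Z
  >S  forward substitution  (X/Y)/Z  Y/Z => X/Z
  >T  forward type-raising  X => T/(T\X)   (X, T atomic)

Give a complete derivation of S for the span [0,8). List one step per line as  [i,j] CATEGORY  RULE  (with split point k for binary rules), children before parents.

[0,1] (S/(S\N))/N  lex  "map"
[1,2] S  lex  "under"
[2,3] N\S  lex  "this"
[1,3] N  <  k=2
[0,3] S/(S\N)  >  k=1
[3,4] ((S\N)/NP)/N  lex  "plan"
[4,5] PP\S  lex  "which"
[5,6] N\(PP\S)  lex  "today"
[4,6] N  <  k=5
[3,6] (S\N)/NP  >  k=4
[6,7] N  lex  "cat"
[7,8] NP\N  lex  "here"
[6,8] NP  <  k=7
[3,8] S\N  >  k=6
[0,8] S  >  k=3

[0,8] S   >
  [0,3] S/(S\N)   >
    [0,1] "map" : (S/(S\N))/N
    [1,3] N   <
      [1,2] "under" : S
      [2,3] "this" : N\S
  [3,8] S\N   >
    [3,6] (S\N)/NP   >
      [3,4] "plan" : ((S\N)/NP)/N
      [4,6] N   <
        [4,5] "which" : PP\S
        [5,6] "today" : N\(PP\S)
    [6,8] NP   <
      [6,7] "cat" : N
      [7,8] "here" : NP\N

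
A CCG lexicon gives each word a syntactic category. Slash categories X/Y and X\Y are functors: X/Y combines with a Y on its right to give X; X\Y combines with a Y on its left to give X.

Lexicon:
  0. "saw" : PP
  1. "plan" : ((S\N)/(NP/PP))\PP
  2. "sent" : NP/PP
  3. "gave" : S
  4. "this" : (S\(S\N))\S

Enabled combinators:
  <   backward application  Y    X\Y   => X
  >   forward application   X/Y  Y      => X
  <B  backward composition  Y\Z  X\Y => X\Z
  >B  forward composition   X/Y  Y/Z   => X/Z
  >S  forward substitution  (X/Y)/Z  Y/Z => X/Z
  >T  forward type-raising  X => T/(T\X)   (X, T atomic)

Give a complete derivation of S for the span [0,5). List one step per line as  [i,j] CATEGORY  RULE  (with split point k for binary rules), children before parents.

[0,5] S   <
  [0,3] S\N   >
    [0,2] (S\N)/(NP/PP)   <
      [0,1] "saw" : PP
      [1,2] "plan" : ((S\N)/(NP/PP))\PP
    [2,3] "sent" : NP/PP
  [3,5] S\(S\N)   <
    [3,4] "gave" : S
    [4,5] "this" : (S\(S\N))\S

[0,1] PP  lex  "saw"
[1,2] ((S\N)/(NP/PP))\PP  lex  "plan"
[0,2] (S\N)/(NP/PP)  <  k=1
[2,3] NP/PP  lex  "sent"
[0,3] S\N  >  k=2
[3,4] S  lex  "gave"
[4,5] (S\(S\N))\S  lex  "this"
[3,5] S\(S\N)  <  k=4
[0,5] S  <  k=3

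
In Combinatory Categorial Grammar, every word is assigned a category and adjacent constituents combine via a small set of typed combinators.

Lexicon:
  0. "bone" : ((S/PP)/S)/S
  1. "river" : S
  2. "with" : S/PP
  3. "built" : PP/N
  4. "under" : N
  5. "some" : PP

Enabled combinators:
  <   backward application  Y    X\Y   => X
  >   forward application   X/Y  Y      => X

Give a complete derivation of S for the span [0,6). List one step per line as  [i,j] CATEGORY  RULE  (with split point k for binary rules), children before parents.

[0,6] S   >
  [0,5] S/PP   >
    [0,2] (S/PP)/S   >
      [0,1] "bone" : ((S/PP)/S)/S
      [1,2] "river" : S
    [2,5] S   >
      [2,3] "with" : S/PP
      [3,5] PP   >
        [3,4] "built" : PP/N
        [4,5] "under" : N
  [5,6] "some" : PP

[0,1] ((S/PP)/S)/S  lex  "bone"
[1,2] S  lex  "river"
[0,2] (S/PP)/S  >  k=1
[2,3] S/PP  lex  "with"
[3,4] PP/N  lex  "built"
[4,5] N  lex  "under"
[3,5] PP  >  k=4
[2,5] S  >  k=3
[0,5] S/PP  >  k=2
[5,6] PP  lex  "some"
[0,6] S  >  k=5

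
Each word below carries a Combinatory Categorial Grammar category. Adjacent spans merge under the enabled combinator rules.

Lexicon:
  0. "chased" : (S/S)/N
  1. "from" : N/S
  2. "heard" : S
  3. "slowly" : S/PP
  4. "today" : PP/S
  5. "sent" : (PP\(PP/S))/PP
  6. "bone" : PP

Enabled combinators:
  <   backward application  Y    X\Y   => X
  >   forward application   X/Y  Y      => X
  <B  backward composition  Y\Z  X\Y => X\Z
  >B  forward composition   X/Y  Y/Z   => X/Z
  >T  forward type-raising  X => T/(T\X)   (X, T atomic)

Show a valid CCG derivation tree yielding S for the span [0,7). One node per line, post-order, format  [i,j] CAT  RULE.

[0,7] S   >
  [0,4] S/PP   >B
    [0,3] S/S   >
      [0,1] "chased" : (S/S)/N
      [1,3] N   >
        [1,2] "from" : N/S
        [2,3] "heard" : S
    [3,4] "slowly" : S/PP
  [4,7] PP   <
    [4,5] "today" : PP/S
    [5,7] PP\(PP/S)   >
      [5,6] "sent" : (PP\(PP/S))/PP
      [6,7] "bone" : PP

[0,1] (S/S)/N  lex  "chased"
[1,2] N/S  lex  "from"
[2,3] S  lex  "heard"
[1,3] N  >  k=2
[0,3] S/S  >  k=1
[3,4] S/PP  lex  "slowly"
[0,4] S/PP  >B  k=3
[4,5] PP/S  lex  "today"
[5,6] (PP\(PP/S))/PP  lex  "sent"
[6,7] PP  lex  "bone"
[5,7] PP\(PP/S)  >  k=6
[4,7] PP  <  k=5
[0,7] S  >  k=4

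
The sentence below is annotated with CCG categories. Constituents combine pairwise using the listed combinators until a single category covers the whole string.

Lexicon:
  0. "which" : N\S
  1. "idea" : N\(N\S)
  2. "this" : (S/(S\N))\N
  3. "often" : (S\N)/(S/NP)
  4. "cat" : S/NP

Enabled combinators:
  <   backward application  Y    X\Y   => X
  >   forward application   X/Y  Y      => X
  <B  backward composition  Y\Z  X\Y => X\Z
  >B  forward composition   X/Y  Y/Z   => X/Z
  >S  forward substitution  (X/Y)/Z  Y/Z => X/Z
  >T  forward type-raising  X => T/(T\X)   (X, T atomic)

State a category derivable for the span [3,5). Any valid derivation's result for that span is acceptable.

S\N

[0,5] S   >
  [0,3] S/(S\N)   <
    [0,2] N   <
      [0,1] "which" : N\S
      [1,2] "idea" : N\(N\S)
    [2,3] "this" : (S/(S\N))\N
  [3,5] S\N   >
    [3,4] "often" : (S\N)/(S/NP)
    [4,5] "cat" : S/NP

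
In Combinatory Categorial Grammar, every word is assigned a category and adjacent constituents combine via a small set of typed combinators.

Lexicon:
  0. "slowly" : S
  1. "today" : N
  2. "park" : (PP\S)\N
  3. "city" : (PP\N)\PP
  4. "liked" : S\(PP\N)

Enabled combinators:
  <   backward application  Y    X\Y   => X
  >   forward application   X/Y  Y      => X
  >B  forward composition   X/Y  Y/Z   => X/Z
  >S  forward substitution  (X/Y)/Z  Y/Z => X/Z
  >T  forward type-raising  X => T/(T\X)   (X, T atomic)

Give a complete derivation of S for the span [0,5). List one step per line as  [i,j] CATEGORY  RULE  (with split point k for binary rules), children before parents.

[0,1] S  lex  "slowly"
[1,2] N  lex  "today"
[2,3] (PP\S)\N  lex  "park"
[1,3] PP\S  <  k=2
[0,3] PP  <  k=1
[3,4] (PP\N)\PP  lex  "city"
[0,4] PP\N  <  k=3
[4,5] S\(PP\N)  lex  "liked"
[0,5] S  <  k=4

[0,5] S   <
  [0,4] PP\N   <
    [0,3] PP   <
      [0,1] "slowly" : S
      [1,3] PP\S   <
        [1,2] "today" : N
        [2,3] "park" : (PP\S)\N
    [3,4] "city" : (PP\N)\PP
  [4,5] "liked" : S\(PP\N)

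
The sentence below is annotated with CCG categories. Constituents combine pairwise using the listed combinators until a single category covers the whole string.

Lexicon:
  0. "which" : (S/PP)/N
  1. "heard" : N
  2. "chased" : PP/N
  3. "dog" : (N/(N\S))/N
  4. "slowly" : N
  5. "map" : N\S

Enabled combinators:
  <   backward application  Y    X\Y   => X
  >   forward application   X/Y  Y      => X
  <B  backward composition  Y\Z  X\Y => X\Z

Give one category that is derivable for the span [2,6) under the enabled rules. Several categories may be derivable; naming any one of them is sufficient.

PP

[0,6] S   >
  [0,2] S/PP   >
    [0,1] "which" : (S/PP)/N
    [1,2] "heard" : N
  [2,6] PP   >
    [2,3] "chased" : PP/N
    [3,6] N   >
      [3,5] N/(N\S)   >
        [3,4] "dog" : (N/(N\S))/N
        [4,5] "slowly" : N
      [5,6] "map" : N\S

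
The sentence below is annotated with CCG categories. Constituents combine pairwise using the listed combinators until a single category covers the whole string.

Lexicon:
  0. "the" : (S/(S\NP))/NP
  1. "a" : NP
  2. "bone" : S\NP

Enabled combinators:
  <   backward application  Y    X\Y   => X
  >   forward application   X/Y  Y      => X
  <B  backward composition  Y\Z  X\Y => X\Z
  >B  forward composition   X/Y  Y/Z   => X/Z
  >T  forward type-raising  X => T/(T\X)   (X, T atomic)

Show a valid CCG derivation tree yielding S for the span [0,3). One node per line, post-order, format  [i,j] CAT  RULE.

[0,1] (S/(S\NP))/NP  lex  "the"
[1,2] NP  lex  "a"
[0,2] S/(S\NP)  >  k=1
[2,3] S\NP  lex  "bone"
[0,3] S  >  k=2

[0,3] S   >
  [0,2] S/(S\NP)   >
    [0,1] "the" : (S/(S\NP))/NP
    [1,2] "a" : NP
  [2,3] "bone" : S\NP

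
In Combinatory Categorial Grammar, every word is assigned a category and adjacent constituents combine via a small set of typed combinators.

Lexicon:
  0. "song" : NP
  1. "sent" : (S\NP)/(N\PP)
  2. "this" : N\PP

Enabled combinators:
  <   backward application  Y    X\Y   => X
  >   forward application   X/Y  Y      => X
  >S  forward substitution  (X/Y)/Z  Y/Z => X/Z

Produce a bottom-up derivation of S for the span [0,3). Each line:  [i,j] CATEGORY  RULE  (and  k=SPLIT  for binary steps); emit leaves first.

[0,1] NP  lex  "song"
[1,2] (S\NP)/(N\PP)  lex  "sent"
[2,3] N\PP  lex  "this"
[1,3] S\NP  >  k=2
[0,3] S  <  k=1

[0,3] S   <
  [0,1] "song" : NP
  [1,3] S\NP   >
    [1,2] "sent" : (S\NP)/(N\PP)
    [2,3] "this" : N\PP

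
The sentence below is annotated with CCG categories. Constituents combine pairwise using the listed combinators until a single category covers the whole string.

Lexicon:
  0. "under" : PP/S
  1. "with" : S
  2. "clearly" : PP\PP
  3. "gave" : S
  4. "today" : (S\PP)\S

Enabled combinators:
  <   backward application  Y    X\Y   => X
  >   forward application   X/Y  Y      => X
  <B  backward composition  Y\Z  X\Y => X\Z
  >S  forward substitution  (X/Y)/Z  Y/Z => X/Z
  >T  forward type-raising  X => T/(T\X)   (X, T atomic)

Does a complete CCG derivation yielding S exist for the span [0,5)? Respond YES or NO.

YES

[0,5] S   <
  [0,2] PP   >
    [0,1] "under" : PP/S
    [1,2] "with" : S
  [2,5] S\PP   <B
    [2,3] "clearly" : PP\PP
    [3,5] S\PP   <
      [3,4] "gave" : S
      [4,5] "today" : (S\PP)\S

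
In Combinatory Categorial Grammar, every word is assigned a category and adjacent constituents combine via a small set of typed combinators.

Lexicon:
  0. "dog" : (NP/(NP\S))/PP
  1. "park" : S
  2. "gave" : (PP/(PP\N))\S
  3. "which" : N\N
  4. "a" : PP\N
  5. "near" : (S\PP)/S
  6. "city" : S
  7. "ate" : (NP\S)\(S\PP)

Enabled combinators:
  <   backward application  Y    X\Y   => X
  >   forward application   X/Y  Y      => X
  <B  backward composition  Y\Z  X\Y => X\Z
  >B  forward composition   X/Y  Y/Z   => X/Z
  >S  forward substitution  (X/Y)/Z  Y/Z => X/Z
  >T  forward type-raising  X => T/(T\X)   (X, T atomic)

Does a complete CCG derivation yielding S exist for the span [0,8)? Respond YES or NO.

(NP/(NP\S))/PP S (PP/(PP\N))\S N\N PP\N (S\PP)/S S (NP\S)\(S\PP)
CKY chart[0,8] = {N/(N\NP), NP, NP/(NP\NP), PP/(PP\NP), S/(S\NP)}; S ∉ chart

NO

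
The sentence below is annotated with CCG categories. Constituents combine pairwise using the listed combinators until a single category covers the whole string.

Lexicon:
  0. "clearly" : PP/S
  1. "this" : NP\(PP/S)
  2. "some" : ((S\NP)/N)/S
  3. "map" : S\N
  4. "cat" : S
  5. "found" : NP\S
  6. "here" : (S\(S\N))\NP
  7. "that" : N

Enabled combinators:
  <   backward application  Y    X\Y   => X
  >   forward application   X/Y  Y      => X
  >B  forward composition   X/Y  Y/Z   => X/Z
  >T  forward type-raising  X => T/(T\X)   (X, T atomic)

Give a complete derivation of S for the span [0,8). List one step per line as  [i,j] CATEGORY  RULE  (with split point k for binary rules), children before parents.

[0,1] PP/S  lex  "clearly"
[1,2] NP\(PP/S)  lex  "this"
[0,2] NP  <  k=1
[2,3] ((S\NP)/N)/S  lex  "some"
[3,4] S\N  lex  "map"
[4,5] S  lex  "cat"
[5,6] NP\S  lex  "found"
[4,6] NP  <  k=5
[6,7] (S\(S\N))\NP  lex  "here"
[4,7] S\(S\N)  <  k=6
[3,7] S  <  k=4
[2,7] (S\NP)/N  >  k=3
[7,8] N  lex  "that"
[2,8] S\NP  >  k=7
[0,8] S  <  k=2

[0,8] S   <
  [0,2] NP   <
    [0,1] "clearly" : PP/S
    [1,2] "this" : NP\(PP/S)
  [2,8] S\NP   >
    [2,7] (S\NP)/N   >
      [2,3] "some" : ((S\NP)/N)/S
      [3,7] S   <
        [3,4] "map" : S\N
        [4,7] S\(S\N)   <
          [4,6] NP   <
            [4,5] "cat" : S
            [5,6] "found" : NP\S
          [6,7] "here" : (S\(S\N))\NP
    [7,8] "that" : N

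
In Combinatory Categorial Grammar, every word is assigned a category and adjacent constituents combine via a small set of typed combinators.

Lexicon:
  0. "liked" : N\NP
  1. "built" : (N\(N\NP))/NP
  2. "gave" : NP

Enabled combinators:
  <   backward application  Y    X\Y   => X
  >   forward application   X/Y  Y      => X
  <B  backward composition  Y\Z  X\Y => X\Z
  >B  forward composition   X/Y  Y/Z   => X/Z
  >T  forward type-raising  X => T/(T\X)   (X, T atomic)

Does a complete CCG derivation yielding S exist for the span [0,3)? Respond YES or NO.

NO

N\NP (N\(N\NP))/NP NP
CKY chart[0,3] = {N, N/(N\N), NP/(NP\N), PP/(PP\N), S/(S\N)}; S ∉ chart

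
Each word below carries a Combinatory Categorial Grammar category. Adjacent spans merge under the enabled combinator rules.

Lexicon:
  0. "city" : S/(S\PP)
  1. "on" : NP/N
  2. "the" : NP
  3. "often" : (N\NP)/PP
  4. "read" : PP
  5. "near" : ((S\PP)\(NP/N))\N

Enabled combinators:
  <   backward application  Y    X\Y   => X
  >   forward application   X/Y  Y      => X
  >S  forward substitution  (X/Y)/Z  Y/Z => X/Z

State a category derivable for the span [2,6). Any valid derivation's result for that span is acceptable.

[0,6] S   >
  [0,1] "city" : S/(S\PP)
  [1,6] S\PP   <
    [1,2] "on" : NP/N
    [2,6] (S\PP)\(NP/N)   <
      [2,5] N   <
        [2,3] "the" : NP
        [3,5] N\NP   >
          [3,4] "often" : (N\NP)/PP
          [4,5] "read" : PP
      [5,6] "near" : ((S\PP)\(NP/N))\N

(S\PP)\(NP/N)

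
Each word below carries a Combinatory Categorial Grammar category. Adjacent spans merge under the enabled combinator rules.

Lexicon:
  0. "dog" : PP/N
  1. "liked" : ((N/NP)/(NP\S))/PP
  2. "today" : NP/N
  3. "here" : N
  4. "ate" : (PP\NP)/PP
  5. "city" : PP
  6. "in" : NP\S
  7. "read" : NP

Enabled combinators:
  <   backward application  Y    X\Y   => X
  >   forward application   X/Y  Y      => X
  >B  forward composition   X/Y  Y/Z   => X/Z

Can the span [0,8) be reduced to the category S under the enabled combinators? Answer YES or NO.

NO

PP/N ((N/NP)/(NP\S))/PP NP/N N (PP\NP)/PP PP NP\S NP
CKY chart[0,8] = {PP}; S ∉ chart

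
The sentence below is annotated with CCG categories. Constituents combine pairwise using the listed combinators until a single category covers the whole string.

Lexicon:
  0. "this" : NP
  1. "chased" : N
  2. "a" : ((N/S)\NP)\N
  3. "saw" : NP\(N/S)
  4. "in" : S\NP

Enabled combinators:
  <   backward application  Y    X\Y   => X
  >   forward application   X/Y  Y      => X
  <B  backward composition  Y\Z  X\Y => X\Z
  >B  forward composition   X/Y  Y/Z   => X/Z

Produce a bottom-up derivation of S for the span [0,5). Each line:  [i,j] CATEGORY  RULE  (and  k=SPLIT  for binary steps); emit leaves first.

[0,1] NP  lex  "this"
[1,2] N  lex  "chased"
[2,3] ((N/S)\NP)\N  lex  "a"
[1,3] (N/S)\NP  <  k=2
[0,3] N/S  <  k=1
[3,4] NP\(N/S)  lex  "saw"
[0,4] NP  <  k=3
[4,5] S\NP  lex  "in"
[0,5] S  <  k=4

[0,5] S   <
  [0,4] NP   <
    [0,3] N/S   <
      [0,1] "this" : NP
      [1,3] (N/S)\NP   <
        [1,2] "chased" : N
        [2,3] "a" : ((N/S)\NP)\N
    [3,4] "saw" : NP\(N/S)
  [4,5] "in" : S\NP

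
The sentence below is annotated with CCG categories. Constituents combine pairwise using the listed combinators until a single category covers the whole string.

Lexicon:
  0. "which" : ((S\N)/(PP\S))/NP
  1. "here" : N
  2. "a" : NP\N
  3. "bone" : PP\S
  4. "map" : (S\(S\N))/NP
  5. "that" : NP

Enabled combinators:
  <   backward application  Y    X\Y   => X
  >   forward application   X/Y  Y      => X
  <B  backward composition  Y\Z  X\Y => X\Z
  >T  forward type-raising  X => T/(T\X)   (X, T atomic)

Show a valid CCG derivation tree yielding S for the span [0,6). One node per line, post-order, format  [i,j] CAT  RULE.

[0,1] ((S\N)/(PP\S))/NP  lex  "which"
[1,2] N  lex  "here"
[2,3] NP\N  lex  "a"
[1,3] NP  <  k=2
[0,3] (S\N)/(PP\S)  >  k=1
[3,4] PP\S  lex  "bone"
[0,4] S\N  >  k=3
[4,5] (S\(S\N))/NP  lex  "map"
[5,6] NP  lex  "that"
[4,6] S\(S\N)  >  k=5
[0,6] S  <  k=4

[0,6] S   <
  [0,4] S\N   >
    [0,3] (S\N)/(PP\S)   >
      [0,1] "which" : ((S\N)/(PP\S))/NP
      [1,3] NP   <
        [1,2] "here" : N
        [2,3] "a" : NP\N
    [3,4] "bone" : PP\S
  [4,6] S\(S\N)   >
    [4,5] "map" : (S\(S\N))/NP
    [5,6] "that" : NP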